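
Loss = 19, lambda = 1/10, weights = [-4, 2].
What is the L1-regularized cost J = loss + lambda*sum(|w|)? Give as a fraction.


L1 norm = sum(|w|) = 6. J = 19 + 1/10 * 6 = 98/5.

98/5


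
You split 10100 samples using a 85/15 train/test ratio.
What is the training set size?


Test set = 10100 * 15% = 1515. Training set = 10100 - 1515 = 8585.

8585


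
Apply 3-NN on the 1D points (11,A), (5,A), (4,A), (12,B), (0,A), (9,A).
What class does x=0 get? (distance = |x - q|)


Distances: |11-0|=11, |5-0|=5, |4-0|=4, |12-0|=12, |0-0|=0, |9-0|=9. 3 nearest: (0,A), (4,A), (5,A). Counts: {'A': 3}. Majority class: A.

A


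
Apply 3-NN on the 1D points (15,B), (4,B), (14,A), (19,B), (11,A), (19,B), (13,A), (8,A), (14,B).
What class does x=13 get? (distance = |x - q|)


Distances: |15-13|=2, |4-13|=9, |14-13|=1, |19-13|=6, |11-13|=2, |19-13|=6, |13-13|=0, |8-13|=5, |14-13|=1. 3 nearest: (13,A), (14,A), (14,B). Counts: {'A': 2, 'B': 1}. Majority class: A.

A


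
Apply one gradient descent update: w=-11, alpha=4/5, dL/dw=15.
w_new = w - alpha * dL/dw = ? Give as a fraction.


w_new = -11 - 4/5 * 15 = -11 - 12 = -23.

-23


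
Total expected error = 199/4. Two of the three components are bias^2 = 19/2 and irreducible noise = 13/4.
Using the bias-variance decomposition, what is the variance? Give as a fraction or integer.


Total error = bias^2 + variance + irreducible noise. So variance = 199/4 - 19/2 - 13/4 = 37.

37


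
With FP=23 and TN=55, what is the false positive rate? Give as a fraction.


FPR = FP / (FP + TN) = 23 / 78 = 23/78.

23/78


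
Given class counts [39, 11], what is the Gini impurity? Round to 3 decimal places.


Total = 50. Proportions: 39/50, 11/50. sum(p_i^2) = 0.6568. Gini = 1 - 0.6568 = 0.3432, which rounds to 0.343.

0.343


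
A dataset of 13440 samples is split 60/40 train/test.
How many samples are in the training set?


Test set = 13440 * 40% = 5376. Training set = 13440 - 5376 = 8064.

8064


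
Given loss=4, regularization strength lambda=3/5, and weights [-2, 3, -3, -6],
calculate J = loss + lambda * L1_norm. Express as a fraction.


L1 norm = sum(|w|) = 14. J = 4 + 3/5 * 14 = 62/5.

62/5


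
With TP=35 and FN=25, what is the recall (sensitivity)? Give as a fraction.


Recall = TP / (TP + FN) = 35 / 60 = 7/12.

7/12


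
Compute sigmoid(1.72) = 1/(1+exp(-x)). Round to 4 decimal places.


sigma(1.72) = 1/(1+e^(-1.72)) = 1/(1+0.179066) = 1/1.179066 = 0.8481.

0.8481


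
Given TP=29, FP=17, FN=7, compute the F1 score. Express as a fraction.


Precision = 29/46 = 29/46. Recall = 29/36 = 29/36. F1 = 2*P*R/(P+R) = 29/41.

29/41


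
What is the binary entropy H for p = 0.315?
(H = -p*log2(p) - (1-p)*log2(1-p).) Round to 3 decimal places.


H = -0.315*log2(0.315) - 0.685*log2(0.685) = 0.899.

0.899


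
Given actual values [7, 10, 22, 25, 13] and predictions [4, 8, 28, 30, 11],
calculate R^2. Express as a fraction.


Mean(y) = 77/5. SS_res = 78. SS_tot = 1206/5. R^2 = 1 - 78/(1206/5) = 136/201.

136/201


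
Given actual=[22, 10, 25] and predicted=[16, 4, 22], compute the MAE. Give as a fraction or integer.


MAE = (1/3) * (|22-16|=6 + |10-4|=6 + |25-22|=3). Sum = 15. MAE = 5.

5


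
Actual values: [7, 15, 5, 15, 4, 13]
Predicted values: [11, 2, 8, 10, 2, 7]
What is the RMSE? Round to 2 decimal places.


MSE = 43.1667. RMSE = sqrt(43.1667) = 6.57.

6.57


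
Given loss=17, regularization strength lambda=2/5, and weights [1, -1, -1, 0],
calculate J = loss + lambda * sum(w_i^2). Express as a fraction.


L2 sq norm = sum(w^2) = 3. J = 17 + 2/5 * 3 = 91/5.

91/5


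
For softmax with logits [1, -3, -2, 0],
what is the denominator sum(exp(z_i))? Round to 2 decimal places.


Denom = e^1=2.7183 + e^-3=0.0498 + e^-2=0.1353 + e^0=1.0000. Sum = 3.9034, which rounds to 3.90.

3.90


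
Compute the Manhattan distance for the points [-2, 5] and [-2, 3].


d = sum of absolute differences: |-2--2|=0 + |5-3|=2 = 2.

2


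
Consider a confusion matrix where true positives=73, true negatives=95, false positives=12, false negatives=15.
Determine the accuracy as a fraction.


Accuracy = (TP + TN) / (TP + TN + FP + FN) = (73 + 95) / 195 = 56/65.

56/65


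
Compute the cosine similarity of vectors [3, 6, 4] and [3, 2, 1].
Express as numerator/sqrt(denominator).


dot = 25. |a|^2 = 61, |b|^2 = 14. cos = 25/sqrt(854).

25/sqrt(854)


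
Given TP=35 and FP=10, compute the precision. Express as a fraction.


Precision = TP / (TP + FP) = 35 / 45 = 7/9.

7/9


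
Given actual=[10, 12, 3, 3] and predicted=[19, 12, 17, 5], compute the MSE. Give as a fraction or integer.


MSE = (1/4) * ((10-19)^2=81 + (12-12)^2=0 + (3-17)^2=196 + (3-5)^2=4). Sum = 281. MSE = 281/4.

281/4


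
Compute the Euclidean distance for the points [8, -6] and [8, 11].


d = sqrt(sum of squared differences). (8-8)^2=0, (-6-11)^2=289. Sum = 289.

17


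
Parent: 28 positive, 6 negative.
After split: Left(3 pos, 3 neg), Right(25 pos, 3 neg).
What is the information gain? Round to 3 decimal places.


H(parent) = 0.6723. H(left) = 1.0000, H(right) = 0.4912. Weighted = (6/34)*1.0000 + (28/34)*0.4912 = 0.5810. IG = 0.6723 - 0.5810 = 0.0913, which rounds to 0.091.

0.091


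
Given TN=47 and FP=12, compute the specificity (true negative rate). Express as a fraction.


Specificity = TN / (TN + FP) = 47 / 59 = 47/59.

47/59


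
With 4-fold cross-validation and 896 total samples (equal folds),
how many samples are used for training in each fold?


Each validation fold has 896/4 = 224 samples. Training set = 896 - 224 = 672.

672


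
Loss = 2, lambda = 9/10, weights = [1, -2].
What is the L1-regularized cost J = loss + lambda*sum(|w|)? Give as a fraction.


L1 norm = sum(|w|) = 3. J = 2 + 9/10 * 3 = 47/10.

47/10


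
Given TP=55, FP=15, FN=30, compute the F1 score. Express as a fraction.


Precision = 55/70 = 11/14. Recall = 55/85 = 11/17. F1 = 2*P*R/(P+R) = 22/31.

22/31


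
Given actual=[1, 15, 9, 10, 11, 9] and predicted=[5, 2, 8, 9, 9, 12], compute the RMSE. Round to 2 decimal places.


MSE = 33.3333. RMSE = sqrt(33.3333) = 5.77.

5.77


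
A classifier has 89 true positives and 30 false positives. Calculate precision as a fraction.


Precision = TP / (TP + FP) = 89 / 119 = 89/119.

89/119


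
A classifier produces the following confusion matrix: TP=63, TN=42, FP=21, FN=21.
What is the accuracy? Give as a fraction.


Accuracy = (TP + TN) / (TP + TN + FP + FN) = (63 + 42) / 147 = 5/7.

5/7


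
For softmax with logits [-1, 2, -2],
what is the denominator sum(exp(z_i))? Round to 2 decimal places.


Denom = e^-1=0.3679 + e^2=7.3891 + e^-2=0.1353. Sum = 7.8923, which rounds to 7.89.

7.89


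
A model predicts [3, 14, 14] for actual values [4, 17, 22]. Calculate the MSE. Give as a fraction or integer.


MSE = (1/3) * ((4-3)^2=1 + (17-14)^2=9 + (22-14)^2=64). Sum = 74. MSE = 74/3.

74/3


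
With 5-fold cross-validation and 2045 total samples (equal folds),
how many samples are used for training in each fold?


Each validation fold has 2045/5 = 409 samples. Training set = 2045 - 409 = 1636.

1636


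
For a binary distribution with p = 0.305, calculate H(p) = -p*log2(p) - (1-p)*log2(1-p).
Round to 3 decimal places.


H = -0.305*log2(0.305) - 0.695*log2(0.695) = 0.887.

0.887


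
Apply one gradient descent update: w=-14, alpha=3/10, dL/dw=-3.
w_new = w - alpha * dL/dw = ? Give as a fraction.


w_new = -14 - 3/10 * -3 = -14 - -9/10 = -131/10.

-131/10


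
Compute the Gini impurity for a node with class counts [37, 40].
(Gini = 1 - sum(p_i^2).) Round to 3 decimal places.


Total = 77. Proportions: 37/77, 40/77. sum(p_i^2) = 0.5008. Gini = 1 - 0.5008 = 0.4992, which rounds to 0.499.

0.499


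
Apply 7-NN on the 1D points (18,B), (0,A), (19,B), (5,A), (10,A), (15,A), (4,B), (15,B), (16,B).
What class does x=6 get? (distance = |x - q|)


Distances: |18-6|=12, |0-6|=6, |19-6|=13, |5-6|=1, |10-6|=4, |15-6|=9, |4-6|=2, |15-6|=9, |16-6|=10. 7 nearest: (5,A), (4,B), (10,A), (0,A), (15,A), (15,B), (16,B). Counts: {'A': 4, 'B': 3}. Majority class: A.

A


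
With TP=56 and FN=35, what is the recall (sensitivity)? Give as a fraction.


Recall = TP / (TP + FN) = 56 / 91 = 8/13.

8/13


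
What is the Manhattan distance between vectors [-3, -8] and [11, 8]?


d = sum of absolute differences: |-3-11|=14 + |-8-8|=16 = 30.

30


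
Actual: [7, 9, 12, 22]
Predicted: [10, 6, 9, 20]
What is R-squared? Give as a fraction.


Mean(y) = 25/2. SS_res = 31. SS_tot = 133. R^2 = 1 - 31/(133) = 102/133.

102/133


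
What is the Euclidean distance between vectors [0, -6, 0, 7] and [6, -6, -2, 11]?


d = sqrt(sum of squared differences). (0-6)^2=36, (-6--6)^2=0, (0--2)^2=4, (7-11)^2=16. Sum = 56.

sqrt(56)


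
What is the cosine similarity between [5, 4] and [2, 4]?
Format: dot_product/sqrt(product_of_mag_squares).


dot = 26. |a|^2 = 41, |b|^2 = 20. cos = 26/sqrt(820).

26/sqrt(820)


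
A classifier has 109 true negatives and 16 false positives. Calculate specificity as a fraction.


Specificity = TN / (TN + FP) = 109 / 125 = 109/125.

109/125


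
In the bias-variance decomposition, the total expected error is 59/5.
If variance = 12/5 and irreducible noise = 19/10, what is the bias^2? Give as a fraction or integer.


Total error = bias^2 + variance + irreducible noise. So bias^2 = 59/5 - 12/5 - 19/10 = 15/2.

15/2


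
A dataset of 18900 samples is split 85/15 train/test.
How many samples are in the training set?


Test set = 18900 * 15% = 2835. Training set = 18900 - 2835 = 16065.

16065


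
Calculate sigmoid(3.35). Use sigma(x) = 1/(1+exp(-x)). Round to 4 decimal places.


sigma(3.35) = 1/(1+e^(-3.35)) = 1/(1+0.035084) = 1/1.035084 = 0.9661.

0.9661


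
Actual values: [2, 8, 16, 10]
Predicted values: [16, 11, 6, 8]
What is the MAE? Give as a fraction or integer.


MAE = (1/4) * (|2-16|=14 + |8-11|=3 + |16-6|=10 + |10-8|=2). Sum = 29. MAE = 29/4.

29/4


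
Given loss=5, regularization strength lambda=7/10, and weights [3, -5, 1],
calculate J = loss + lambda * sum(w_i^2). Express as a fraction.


L2 sq norm = sum(w^2) = 35. J = 5 + 7/10 * 35 = 59/2.

59/2


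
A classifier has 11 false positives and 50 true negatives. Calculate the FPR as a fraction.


FPR = FP / (FP + TN) = 11 / 61 = 11/61.

11/61


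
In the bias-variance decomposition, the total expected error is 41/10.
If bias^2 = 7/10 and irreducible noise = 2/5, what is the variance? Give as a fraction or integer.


Total error = bias^2 + variance + irreducible noise. So variance = 41/10 - 7/10 - 2/5 = 3.

3


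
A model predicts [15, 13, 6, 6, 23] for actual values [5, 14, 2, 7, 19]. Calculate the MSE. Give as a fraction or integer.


MSE = (1/5) * ((5-15)^2=100 + (14-13)^2=1 + (2-6)^2=16 + (7-6)^2=1 + (19-23)^2=16). Sum = 134. MSE = 134/5.

134/5


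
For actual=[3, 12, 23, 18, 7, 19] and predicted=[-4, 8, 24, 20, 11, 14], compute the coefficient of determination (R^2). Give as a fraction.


Mean(y) = 41/3. SS_res = 111. SS_tot = 886/3. R^2 = 1 - 111/(886/3) = 553/886.

553/886


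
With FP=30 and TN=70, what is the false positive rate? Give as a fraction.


FPR = FP / (FP + TN) = 30 / 100 = 3/10.

3/10


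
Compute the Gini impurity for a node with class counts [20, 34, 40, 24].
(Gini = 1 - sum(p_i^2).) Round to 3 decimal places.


Total = 118. Proportions: 20/118, 34/118, 40/118, 24/118. sum(p_i^2) = 0.2680. Gini = 1 - 0.2680 = 0.7320, which rounds to 0.732.

0.732


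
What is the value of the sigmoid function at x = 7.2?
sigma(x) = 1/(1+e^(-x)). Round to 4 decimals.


sigma(7.2) = 1/(1+e^(-7.2)) = 1/(1+0.000747) = 1/1.000747 = 0.9993.

0.9993


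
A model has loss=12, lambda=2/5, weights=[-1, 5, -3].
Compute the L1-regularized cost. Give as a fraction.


L1 norm = sum(|w|) = 9. J = 12 + 2/5 * 9 = 78/5.

78/5


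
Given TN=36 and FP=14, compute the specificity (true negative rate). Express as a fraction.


Specificity = TN / (TN + FP) = 36 / 50 = 18/25.

18/25


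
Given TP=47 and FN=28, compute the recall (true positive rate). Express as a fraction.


Recall = TP / (TP + FN) = 47 / 75 = 47/75.

47/75


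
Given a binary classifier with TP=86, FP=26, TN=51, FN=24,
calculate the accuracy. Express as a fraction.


Accuracy = (TP + TN) / (TP + TN + FP + FN) = (86 + 51) / 187 = 137/187.

137/187


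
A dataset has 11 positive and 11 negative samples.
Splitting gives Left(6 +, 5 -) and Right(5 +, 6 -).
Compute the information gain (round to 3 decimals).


H(parent) = 1.0000. H(left) = 0.9940, H(right) = 0.9940. Weighted = (11/22)*0.9940 + (11/22)*0.9940 = 0.9940. IG = 1.0000 - 0.9940 = 0.0060, which rounds to 0.006.

0.006


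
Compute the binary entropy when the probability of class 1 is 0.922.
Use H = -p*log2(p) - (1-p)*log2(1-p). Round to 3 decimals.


H = -0.922*log2(0.922) - 0.078*log2(0.078) = 0.395.

0.395


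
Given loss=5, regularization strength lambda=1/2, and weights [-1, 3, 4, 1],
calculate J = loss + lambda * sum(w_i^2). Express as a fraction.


L2 sq norm = sum(w^2) = 27. J = 5 + 1/2 * 27 = 37/2.

37/2


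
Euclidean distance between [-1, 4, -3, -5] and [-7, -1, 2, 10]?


d = sqrt(sum of squared differences). (-1--7)^2=36, (4--1)^2=25, (-3-2)^2=25, (-5-10)^2=225. Sum = 311.

sqrt(311)


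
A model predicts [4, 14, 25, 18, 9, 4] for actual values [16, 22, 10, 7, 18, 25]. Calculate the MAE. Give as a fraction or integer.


MAE = (1/6) * (|16-4|=12 + |22-14|=8 + |10-25|=15 + |7-18|=11 + |18-9|=9 + |25-4|=21). Sum = 76. MAE = 38/3.

38/3


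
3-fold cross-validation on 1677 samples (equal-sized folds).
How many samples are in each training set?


Each validation fold has 1677/3 = 559 samples. Training set = 1677 - 559 = 1118.

1118


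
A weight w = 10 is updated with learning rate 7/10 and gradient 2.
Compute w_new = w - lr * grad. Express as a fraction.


w_new = 10 - 7/10 * 2 = 10 - 7/5 = 43/5.

43/5


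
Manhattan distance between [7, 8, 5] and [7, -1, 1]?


d = sum of absolute differences: |7-7|=0 + |8--1|=9 + |5-1|=4 = 13.

13


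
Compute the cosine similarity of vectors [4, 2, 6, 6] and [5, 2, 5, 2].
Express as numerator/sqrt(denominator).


dot = 66. |a|^2 = 92, |b|^2 = 58. cos = 66/sqrt(5336).

66/sqrt(5336)


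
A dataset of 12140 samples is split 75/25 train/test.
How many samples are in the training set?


Test set = 12140 * 25% = 3035. Training set = 12140 - 3035 = 9105.

9105


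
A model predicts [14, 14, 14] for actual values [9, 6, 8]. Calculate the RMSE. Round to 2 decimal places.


MSE = 41.6667. RMSE = sqrt(41.6667) = 6.45.

6.45


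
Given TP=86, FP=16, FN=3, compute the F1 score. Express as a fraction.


Precision = 86/102 = 43/51. Recall = 86/89 = 86/89. F1 = 2*P*R/(P+R) = 172/191.

172/191


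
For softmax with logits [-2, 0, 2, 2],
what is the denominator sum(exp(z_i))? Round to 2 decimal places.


Denom = e^-2=0.1353 + e^0=1.0000 + e^2=7.3891 + e^2=7.3891. Sum = 15.9135, which rounds to 15.91.

15.91


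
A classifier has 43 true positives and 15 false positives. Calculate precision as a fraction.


Precision = TP / (TP + FP) = 43 / 58 = 43/58.

43/58


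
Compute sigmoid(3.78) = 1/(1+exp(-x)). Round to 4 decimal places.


sigma(3.78) = 1/(1+e^(-3.78)) = 1/(1+0.022823) = 1/1.022823 = 0.9777.

0.9777


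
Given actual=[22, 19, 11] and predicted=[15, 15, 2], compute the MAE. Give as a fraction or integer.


MAE = (1/3) * (|22-15|=7 + |19-15|=4 + |11-2|=9). Sum = 20. MAE = 20/3.

20/3


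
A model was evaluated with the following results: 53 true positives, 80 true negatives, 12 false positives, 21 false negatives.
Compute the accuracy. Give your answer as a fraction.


Accuracy = (TP + TN) / (TP + TN + FP + FN) = (53 + 80) / 166 = 133/166.

133/166


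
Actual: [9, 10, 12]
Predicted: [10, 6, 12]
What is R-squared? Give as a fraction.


Mean(y) = 31/3. SS_res = 17. SS_tot = 14/3. R^2 = 1 - 17/(14/3) = -37/14.

-37/14


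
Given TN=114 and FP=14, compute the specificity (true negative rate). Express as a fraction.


Specificity = TN / (TN + FP) = 114 / 128 = 57/64.

57/64


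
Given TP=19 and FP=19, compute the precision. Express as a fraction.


Precision = TP / (TP + FP) = 19 / 38 = 1/2.

1/2


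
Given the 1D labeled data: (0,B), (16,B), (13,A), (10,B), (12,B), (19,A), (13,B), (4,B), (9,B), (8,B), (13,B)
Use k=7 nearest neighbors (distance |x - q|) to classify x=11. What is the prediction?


Distances: |0-11|=11, |16-11|=5, |13-11|=2, |10-11|=1, |12-11|=1, |19-11|=8, |13-11|=2, |4-11|=7, |9-11|=2, |8-11|=3, |13-11|=2. 7 nearest: (10,B), (12,B), (13,A), (13,B), (9,B), (13,B), (8,B). Counts: {'B': 6, 'A': 1}. Majority class: B.

B


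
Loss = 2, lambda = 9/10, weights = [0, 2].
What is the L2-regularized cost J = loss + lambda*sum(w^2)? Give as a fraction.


L2 sq norm = sum(w^2) = 4. J = 2 + 9/10 * 4 = 28/5.

28/5


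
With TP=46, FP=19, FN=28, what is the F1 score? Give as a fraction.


Precision = 46/65 = 46/65. Recall = 46/74 = 23/37. F1 = 2*P*R/(P+R) = 92/139.

92/139


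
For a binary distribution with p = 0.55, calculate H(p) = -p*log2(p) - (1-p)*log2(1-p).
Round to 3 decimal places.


H = -0.55*log2(0.55) - 0.45*log2(0.45) = 0.993.

0.993


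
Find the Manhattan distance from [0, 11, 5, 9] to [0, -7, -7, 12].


d = sum of absolute differences: |0-0|=0 + |11--7|=18 + |5--7|=12 + |9-12|=3 = 33.

33


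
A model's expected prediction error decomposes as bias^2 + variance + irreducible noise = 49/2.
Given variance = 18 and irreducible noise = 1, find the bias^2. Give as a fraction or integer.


Total error = bias^2 + variance + irreducible noise. So bias^2 = 49/2 - 18 - 1 = 11/2.

11/2


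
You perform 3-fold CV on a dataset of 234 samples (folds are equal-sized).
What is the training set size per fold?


Each validation fold has 234/3 = 78 samples. Training set = 234 - 78 = 156.

156


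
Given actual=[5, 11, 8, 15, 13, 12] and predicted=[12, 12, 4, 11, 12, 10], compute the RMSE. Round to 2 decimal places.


MSE = 14.5000. RMSE = sqrt(14.5000) = 3.81.

3.81


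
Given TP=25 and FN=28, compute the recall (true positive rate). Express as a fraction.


Recall = TP / (TP + FN) = 25 / 53 = 25/53.

25/53


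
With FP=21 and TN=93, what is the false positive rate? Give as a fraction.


FPR = FP / (FP + TN) = 21 / 114 = 7/38.

7/38


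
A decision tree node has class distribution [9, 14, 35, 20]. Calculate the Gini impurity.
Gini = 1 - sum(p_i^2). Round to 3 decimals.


Total = 78. Proportions: 9/78, 14/78, 35/78, 20/78. sum(p_i^2) = 0.3126. Gini = 1 - 0.3126 = 0.6874, which rounds to 0.687.

0.687


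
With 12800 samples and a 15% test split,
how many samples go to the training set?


Test set = 12800 * 15% = 1920. Training set = 12800 - 1920 = 10880.

10880


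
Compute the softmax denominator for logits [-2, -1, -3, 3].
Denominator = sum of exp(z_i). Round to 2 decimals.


Denom = e^-2=0.1353 + e^-1=0.3679 + e^-3=0.0498 + e^3=20.0855. Sum = 20.6385, which rounds to 20.64.

20.64


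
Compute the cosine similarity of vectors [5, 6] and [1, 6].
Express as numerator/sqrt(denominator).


dot = 41. |a|^2 = 61, |b|^2 = 37. cos = 41/sqrt(2257).

41/sqrt(2257)


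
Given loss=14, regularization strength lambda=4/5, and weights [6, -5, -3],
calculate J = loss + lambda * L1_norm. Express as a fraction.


L1 norm = sum(|w|) = 14. J = 14 + 4/5 * 14 = 126/5.

126/5


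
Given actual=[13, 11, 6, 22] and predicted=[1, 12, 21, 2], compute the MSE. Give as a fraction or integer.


MSE = (1/4) * ((13-1)^2=144 + (11-12)^2=1 + (6-21)^2=225 + (22-2)^2=400). Sum = 770. MSE = 385/2.

385/2


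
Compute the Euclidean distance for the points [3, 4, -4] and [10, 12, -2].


d = sqrt(sum of squared differences). (3-10)^2=49, (4-12)^2=64, (-4--2)^2=4. Sum = 117.

sqrt(117)


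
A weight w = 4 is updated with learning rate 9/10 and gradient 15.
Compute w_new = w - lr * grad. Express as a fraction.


w_new = 4 - 9/10 * 15 = 4 - 27/2 = -19/2.

-19/2


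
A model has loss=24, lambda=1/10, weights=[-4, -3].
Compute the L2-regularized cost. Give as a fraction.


L2 sq norm = sum(w^2) = 25. J = 24 + 1/10 * 25 = 53/2.

53/2


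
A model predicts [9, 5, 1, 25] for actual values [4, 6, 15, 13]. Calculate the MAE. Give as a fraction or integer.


MAE = (1/4) * (|4-9|=5 + |6-5|=1 + |15-1|=14 + |13-25|=12). Sum = 32. MAE = 8.

8


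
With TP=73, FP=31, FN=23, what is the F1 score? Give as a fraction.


Precision = 73/104 = 73/104. Recall = 73/96 = 73/96. F1 = 2*P*R/(P+R) = 73/100.

73/100


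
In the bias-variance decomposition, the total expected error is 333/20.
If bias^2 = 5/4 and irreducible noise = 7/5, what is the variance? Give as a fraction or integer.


Total error = bias^2 + variance + irreducible noise. So variance = 333/20 - 5/4 - 7/5 = 14.

14


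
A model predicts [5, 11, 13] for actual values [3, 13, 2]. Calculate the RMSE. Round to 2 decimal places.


MSE = 43.0000. RMSE = sqrt(43.0000) = 6.56.

6.56


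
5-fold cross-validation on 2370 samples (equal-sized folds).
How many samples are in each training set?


Each validation fold has 2370/5 = 474 samples. Training set = 2370 - 474 = 1896.

1896


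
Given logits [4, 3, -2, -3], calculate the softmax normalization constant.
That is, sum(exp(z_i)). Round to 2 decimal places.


Denom = e^4=54.5982 + e^3=20.0855 + e^-2=0.1353 + e^-3=0.0498. Sum = 74.8688, which rounds to 74.87.

74.87


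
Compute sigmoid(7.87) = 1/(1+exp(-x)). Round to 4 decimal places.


sigma(7.87) = 1/(1+e^(-7.87)) = 1/(1+0.000382) = 1/1.000382 = 0.9996.

0.9996


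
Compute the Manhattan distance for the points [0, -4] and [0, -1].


d = sum of absolute differences: |0-0|=0 + |-4--1|=3 = 3.

3


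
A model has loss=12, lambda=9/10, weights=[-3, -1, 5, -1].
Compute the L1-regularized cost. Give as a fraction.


L1 norm = sum(|w|) = 10. J = 12 + 9/10 * 10 = 21.

21


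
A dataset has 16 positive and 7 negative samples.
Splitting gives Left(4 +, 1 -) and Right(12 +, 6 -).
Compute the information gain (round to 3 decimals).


H(parent) = 0.8865. H(left) = 0.7219, H(right) = 0.9183. Weighted = (5/23)*0.7219 + (18/23)*0.9183 = 0.8756. IG = 0.8865 - 0.8756 = 0.0109, which rounds to 0.011.

0.011


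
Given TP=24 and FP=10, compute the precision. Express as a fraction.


Precision = TP / (TP + FP) = 24 / 34 = 12/17.

12/17


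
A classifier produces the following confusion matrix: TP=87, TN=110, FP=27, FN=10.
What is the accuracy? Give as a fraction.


Accuracy = (TP + TN) / (TP + TN + FP + FN) = (87 + 110) / 234 = 197/234.

197/234


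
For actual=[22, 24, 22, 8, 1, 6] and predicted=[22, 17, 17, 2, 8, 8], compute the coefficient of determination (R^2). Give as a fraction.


Mean(y) = 83/6. SS_res = 163. SS_tot = 2981/6. R^2 = 1 - 163/(2981/6) = 2003/2981.

2003/2981


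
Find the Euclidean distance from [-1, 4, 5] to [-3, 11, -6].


d = sqrt(sum of squared differences). (-1--3)^2=4, (4-11)^2=49, (5--6)^2=121. Sum = 174.

sqrt(174)


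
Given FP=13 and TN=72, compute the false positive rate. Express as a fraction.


FPR = FP / (FP + TN) = 13 / 85 = 13/85.

13/85


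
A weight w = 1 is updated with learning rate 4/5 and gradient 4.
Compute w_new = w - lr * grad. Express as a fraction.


w_new = 1 - 4/5 * 4 = 1 - 16/5 = -11/5.

-11/5


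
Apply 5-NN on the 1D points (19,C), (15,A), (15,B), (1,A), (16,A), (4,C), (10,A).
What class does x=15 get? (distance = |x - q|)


Distances: |19-15|=4, |15-15|=0, |15-15|=0, |1-15|=14, |16-15|=1, |4-15|=11, |10-15|=5. 5 nearest: (15,A), (15,B), (16,A), (19,C), (10,A). Counts: {'A': 3, 'B': 1, 'C': 1}. Majority class: A.

A


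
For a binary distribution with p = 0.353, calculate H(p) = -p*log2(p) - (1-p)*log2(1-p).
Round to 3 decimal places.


H = -0.353*log2(0.353) - 0.647*log2(0.647) = 0.937.

0.937


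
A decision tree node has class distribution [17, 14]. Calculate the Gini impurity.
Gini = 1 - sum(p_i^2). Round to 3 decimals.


Total = 31. Proportions: 17/31, 14/31. sum(p_i^2) = 0.5047. Gini = 1 - 0.5047 = 0.4953, which rounds to 0.495.

0.495


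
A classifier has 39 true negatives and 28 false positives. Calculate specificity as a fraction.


Specificity = TN / (TN + FP) = 39 / 67 = 39/67.

39/67


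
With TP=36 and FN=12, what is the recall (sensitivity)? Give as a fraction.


Recall = TP / (TP + FN) = 36 / 48 = 3/4.

3/4


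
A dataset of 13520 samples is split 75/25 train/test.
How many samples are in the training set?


Test set = 13520 * 25% = 3380. Training set = 13520 - 3380 = 10140.

10140


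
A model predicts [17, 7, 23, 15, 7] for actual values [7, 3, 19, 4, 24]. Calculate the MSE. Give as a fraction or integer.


MSE = (1/5) * ((7-17)^2=100 + (3-7)^2=16 + (19-23)^2=16 + (4-15)^2=121 + (24-7)^2=289). Sum = 542. MSE = 542/5.

542/5


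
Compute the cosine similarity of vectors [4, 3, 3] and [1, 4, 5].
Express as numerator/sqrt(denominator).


dot = 31. |a|^2 = 34, |b|^2 = 42. cos = 31/sqrt(1428).

31/sqrt(1428)


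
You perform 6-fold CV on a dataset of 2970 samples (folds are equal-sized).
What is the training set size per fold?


Each validation fold has 2970/6 = 495 samples. Training set = 2970 - 495 = 2475.

2475


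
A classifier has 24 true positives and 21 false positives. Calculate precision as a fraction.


Precision = TP / (TP + FP) = 24 / 45 = 8/15.

8/15


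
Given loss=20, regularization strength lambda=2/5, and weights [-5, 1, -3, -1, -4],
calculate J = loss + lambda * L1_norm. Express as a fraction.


L1 norm = sum(|w|) = 14. J = 20 + 2/5 * 14 = 128/5.

128/5


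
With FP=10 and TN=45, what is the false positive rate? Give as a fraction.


FPR = FP / (FP + TN) = 10 / 55 = 2/11.

2/11


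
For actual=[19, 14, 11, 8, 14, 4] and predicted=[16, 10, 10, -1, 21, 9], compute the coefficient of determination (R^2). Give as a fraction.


Mean(y) = 35/3. SS_res = 181. SS_tot = 412/3. R^2 = 1 - 181/(412/3) = -131/412.

-131/412


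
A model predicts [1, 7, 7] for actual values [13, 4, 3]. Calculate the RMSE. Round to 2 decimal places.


MSE = 56.3333. RMSE = sqrt(56.3333) = 7.51.

7.51


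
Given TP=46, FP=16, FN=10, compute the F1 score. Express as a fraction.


Precision = 46/62 = 23/31. Recall = 46/56 = 23/28. F1 = 2*P*R/(P+R) = 46/59.

46/59


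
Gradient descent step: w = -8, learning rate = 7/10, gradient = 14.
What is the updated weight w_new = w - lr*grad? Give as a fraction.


w_new = -8 - 7/10 * 14 = -8 - 49/5 = -89/5.

-89/5


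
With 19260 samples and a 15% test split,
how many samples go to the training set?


Test set = 19260 * 15% = 2889. Training set = 19260 - 2889 = 16371.

16371


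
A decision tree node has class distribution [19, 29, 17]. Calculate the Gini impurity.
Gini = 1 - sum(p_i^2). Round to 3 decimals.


Total = 65. Proportions: 19/65, 29/65, 17/65. sum(p_i^2) = 0.3529. Gini = 1 - 0.3529 = 0.6471, which rounds to 0.647.

0.647


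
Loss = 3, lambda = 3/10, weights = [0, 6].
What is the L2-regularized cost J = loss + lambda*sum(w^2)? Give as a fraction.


L2 sq norm = sum(w^2) = 36. J = 3 + 3/10 * 36 = 69/5.

69/5


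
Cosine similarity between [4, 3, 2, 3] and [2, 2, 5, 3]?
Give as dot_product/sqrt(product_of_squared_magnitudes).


dot = 33. |a|^2 = 38, |b|^2 = 42. cos = 33/sqrt(1596).

33/sqrt(1596)


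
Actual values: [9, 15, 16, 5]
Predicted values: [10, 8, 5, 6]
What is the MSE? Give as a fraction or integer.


MSE = (1/4) * ((9-10)^2=1 + (15-8)^2=49 + (16-5)^2=121 + (5-6)^2=1). Sum = 172. MSE = 43.

43


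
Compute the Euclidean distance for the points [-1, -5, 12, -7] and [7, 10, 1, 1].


d = sqrt(sum of squared differences). (-1-7)^2=64, (-5-10)^2=225, (12-1)^2=121, (-7-1)^2=64. Sum = 474.

sqrt(474)


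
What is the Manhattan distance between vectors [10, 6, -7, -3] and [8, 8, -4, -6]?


d = sum of absolute differences: |10-8|=2 + |6-8|=2 + |-7--4|=3 + |-3--6|=3 = 10.

10


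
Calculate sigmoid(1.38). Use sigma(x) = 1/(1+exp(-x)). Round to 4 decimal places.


sigma(1.38) = 1/(1+e^(-1.38)) = 1/(1+0.251579) = 1/1.251579 = 0.7990.

0.7990


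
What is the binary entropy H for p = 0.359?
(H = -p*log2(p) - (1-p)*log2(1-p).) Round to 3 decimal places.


H = -0.359*log2(0.359) - 0.641*log2(0.641) = 0.942.

0.942


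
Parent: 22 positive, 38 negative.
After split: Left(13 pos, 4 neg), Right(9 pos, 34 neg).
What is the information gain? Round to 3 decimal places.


H(parent) = 0.9481. H(left) = 0.7871, H(right) = 0.7401. Weighted = (17/60)*0.7871 + (43/60)*0.7401 = 0.7534. IG = 0.9481 - 0.7534 = 0.1947, which rounds to 0.195.

0.195


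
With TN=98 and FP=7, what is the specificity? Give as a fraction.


Specificity = TN / (TN + FP) = 98 / 105 = 14/15.

14/15


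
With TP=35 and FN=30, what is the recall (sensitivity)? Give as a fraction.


Recall = TP / (TP + FN) = 35 / 65 = 7/13.

7/13


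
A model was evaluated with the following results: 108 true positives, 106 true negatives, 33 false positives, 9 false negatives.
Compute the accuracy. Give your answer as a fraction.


Accuracy = (TP + TN) / (TP + TN + FP + FN) = (108 + 106) / 256 = 107/128.

107/128


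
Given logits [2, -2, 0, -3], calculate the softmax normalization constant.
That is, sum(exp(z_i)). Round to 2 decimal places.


Denom = e^2=7.3891 + e^-2=0.1353 + e^0=1.0000 + e^-3=0.0498. Sum = 8.5742, which rounds to 8.57.

8.57


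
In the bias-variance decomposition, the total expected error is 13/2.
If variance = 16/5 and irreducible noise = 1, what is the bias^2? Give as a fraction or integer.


Total error = bias^2 + variance + irreducible noise. So bias^2 = 13/2 - 16/5 - 1 = 23/10.

23/10


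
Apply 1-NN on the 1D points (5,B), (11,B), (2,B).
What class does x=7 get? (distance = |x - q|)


Distances: |5-7|=2, |11-7|=4, |2-7|=5. 1 nearest: (5,B). Counts: {'B': 1}. Majority class: B.

B


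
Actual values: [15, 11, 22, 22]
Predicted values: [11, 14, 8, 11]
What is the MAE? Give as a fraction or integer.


MAE = (1/4) * (|15-11|=4 + |11-14|=3 + |22-8|=14 + |22-11|=11). Sum = 32. MAE = 8.

8


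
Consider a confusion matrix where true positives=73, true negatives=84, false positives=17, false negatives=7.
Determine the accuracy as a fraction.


Accuracy = (TP + TN) / (TP + TN + FP + FN) = (73 + 84) / 181 = 157/181.

157/181


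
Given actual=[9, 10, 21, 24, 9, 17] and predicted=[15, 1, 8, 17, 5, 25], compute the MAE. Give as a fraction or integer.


MAE = (1/6) * (|9-15|=6 + |10-1|=9 + |21-8|=13 + |24-17|=7 + |9-5|=4 + |17-25|=8). Sum = 47. MAE = 47/6.

47/6


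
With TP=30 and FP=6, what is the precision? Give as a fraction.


Precision = TP / (TP + FP) = 30 / 36 = 5/6.

5/6


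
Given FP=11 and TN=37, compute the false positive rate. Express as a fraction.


FPR = FP / (FP + TN) = 11 / 48 = 11/48.

11/48


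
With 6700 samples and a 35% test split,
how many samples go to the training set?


Test set = 6700 * 35% = 2345. Training set = 6700 - 2345 = 4355.

4355


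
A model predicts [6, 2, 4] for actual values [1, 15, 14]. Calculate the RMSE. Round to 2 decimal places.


MSE = 98.0000. RMSE = sqrt(98.0000) = 9.90.

9.90


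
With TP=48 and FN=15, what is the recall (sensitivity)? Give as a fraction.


Recall = TP / (TP + FN) = 48 / 63 = 16/21.

16/21


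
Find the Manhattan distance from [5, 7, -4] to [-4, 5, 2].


d = sum of absolute differences: |5--4|=9 + |7-5|=2 + |-4-2|=6 = 17.

17


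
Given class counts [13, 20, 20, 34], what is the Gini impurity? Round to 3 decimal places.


Total = 87. Proportions: 13/87, 20/87, 20/87, 34/87. sum(p_i^2) = 0.2808. Gini = 1 - 0.2808 = 0.7192, which rounds to 0.719.

0.719


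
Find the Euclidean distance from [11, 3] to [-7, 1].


d = sqrt(sum of squared differences). (11--7)^2=324, (3-1)^2=4. Sum = 328.

sqrt(328)


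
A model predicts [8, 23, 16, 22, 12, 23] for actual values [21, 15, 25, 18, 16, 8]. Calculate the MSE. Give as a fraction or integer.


MSE = (1/6) * ((21-8)^2=169 + (15-23)^2=64 + (25-16)^2=81 + (18-22)^2=16 + (16-12)^2=16 + (8-23)^2=225). Sum = 571. MSE = 571/6.

571/6


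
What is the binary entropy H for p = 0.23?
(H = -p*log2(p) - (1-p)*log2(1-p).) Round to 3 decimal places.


H = -0.23*log2(0.23) - 0.77*log2(0.77) = 0.778.

0.778


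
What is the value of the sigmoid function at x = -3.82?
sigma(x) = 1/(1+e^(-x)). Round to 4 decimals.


sigma(-3.82) = 1/(1+e^(3.82)) = 1/(1+45.604208) = 1/46.604208 = 0.0215.

0.0215


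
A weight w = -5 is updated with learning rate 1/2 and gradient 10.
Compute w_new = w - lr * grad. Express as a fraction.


w_new = -5 - 1/2 * 10 = -5 - 5 = -10.

-10


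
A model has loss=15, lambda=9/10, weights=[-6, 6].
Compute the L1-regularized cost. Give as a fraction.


L1 norm = sum(|w|) = 12. J = 15 + 9/10 * 12 = 129/5.

129/5


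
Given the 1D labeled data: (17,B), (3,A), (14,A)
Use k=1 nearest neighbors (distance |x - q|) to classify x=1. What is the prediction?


Distances: |17-1|=16, |3-1|=2, |14-1|=13. 1 nearest: (3,A). Counts: {'A': 1}. Majority class: A.

A


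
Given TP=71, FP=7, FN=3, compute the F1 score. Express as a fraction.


Precision = 71/78 = 71/78. Recall = 71/74 = 71/74. F1 = 2*P*R/(P+R) = 71/76.

71/76


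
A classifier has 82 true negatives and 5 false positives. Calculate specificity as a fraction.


Specificity = TN / (TN + FP) = 82 / 87 = 82/87.

82/87


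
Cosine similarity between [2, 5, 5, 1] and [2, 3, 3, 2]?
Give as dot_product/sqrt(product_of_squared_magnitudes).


dot = 36. |a|^2 = 55, |b|^2 = 26. cos = 36/sqrt(1430).

36/sqrt(1430)


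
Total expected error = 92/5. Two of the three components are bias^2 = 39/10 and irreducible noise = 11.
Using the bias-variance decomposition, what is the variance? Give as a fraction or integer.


Total error = bias^2 + variance + irreducible noise. So variance = 92/5 - 39/10 - 11 = 7/2.

7/2


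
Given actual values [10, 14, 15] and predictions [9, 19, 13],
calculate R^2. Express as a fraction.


Mean(y) = 13. SS_res = 30. SS_tot = 14. R^2 = 1 - 30/(14) = -8/7.

-8/7


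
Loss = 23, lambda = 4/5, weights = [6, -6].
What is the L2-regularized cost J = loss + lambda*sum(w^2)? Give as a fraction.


L2 sq norm = sum(w^2) = 72. J = 23 + 4/5 * 72 = 403/5.

403/5


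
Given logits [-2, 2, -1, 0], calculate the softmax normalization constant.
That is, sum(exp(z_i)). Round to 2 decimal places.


Denom = e^-2=0.1353 + e^2=7.3891 + e^-1=0.3679 + e^0=1.0000. Sum = 8.8923, which rounds to 8.89.

8.89


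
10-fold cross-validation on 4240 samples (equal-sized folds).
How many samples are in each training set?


Each validation fold has 4240/10 = 424 samples. Training set = 4240 - 424 = 3816.

3816


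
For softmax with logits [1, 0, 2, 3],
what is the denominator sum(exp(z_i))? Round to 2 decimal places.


Denom = e^1=2.7183 + e^0=1.0000 + e^2=7.3891 + e^3=20.0855. Sum = 31.1929, which rounds to 31.19.

31.19


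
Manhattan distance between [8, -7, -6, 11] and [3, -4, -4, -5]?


d = sum of absolute differences: |8-3|=5 + |-7--4|=3 + |-6--4|=2 + |11--5|=16 = 26.

26


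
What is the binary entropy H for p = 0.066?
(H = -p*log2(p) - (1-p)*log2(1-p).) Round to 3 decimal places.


H = -0.066*log2(0.066) - 0.934*log2(0.934) = 0.351.

0.351


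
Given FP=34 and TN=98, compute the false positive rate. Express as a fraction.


FPR = FP / (FP + TN) = 34 / 132 = 17/66.

17/66


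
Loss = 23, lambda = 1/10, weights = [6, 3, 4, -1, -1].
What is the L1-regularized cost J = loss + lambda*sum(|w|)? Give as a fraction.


L1 norm = sum(|w|) = 15. J = 23 + 1/10 * 15 = 49/2.

49/2


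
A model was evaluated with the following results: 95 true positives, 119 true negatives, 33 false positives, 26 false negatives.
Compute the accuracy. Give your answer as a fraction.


Accuracy = (TP + TN) / (TP + TN + FP + FN) = (95 + 119) / 273 = 214/273.

214/273


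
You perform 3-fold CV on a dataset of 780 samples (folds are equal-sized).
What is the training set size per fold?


Each validation fold has 780/3 = 260 samples. Training set = 780 - 260 = 520.

520


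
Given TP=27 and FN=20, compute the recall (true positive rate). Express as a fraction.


Recall = TP / (TP + FN) = 27 / 47 = 27/47.

27/47


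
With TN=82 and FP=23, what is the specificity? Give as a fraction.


Specificity = TN / (TN + FP) = 82 / 105 = 82/105.

82/105


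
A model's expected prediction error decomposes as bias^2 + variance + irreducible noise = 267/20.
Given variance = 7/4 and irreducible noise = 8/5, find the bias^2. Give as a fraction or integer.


Total error = bias^2 + variance + irreducible noise. So bias^2 = 267/20 - 7/4 - 8/5 = 10.

10


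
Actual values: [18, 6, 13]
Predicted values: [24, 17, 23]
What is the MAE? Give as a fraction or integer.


MAE = (1/3) * (|18-24|=6 + |6-17|=11 + |13-23|=10). Sum = 27. MAE = 9.

9


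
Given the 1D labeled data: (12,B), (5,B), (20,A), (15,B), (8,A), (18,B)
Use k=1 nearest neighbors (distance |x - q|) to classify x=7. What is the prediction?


Distances: |12-7|=5, |5-7|=2, |20-7|=13, |15-7|=8, |8-7|=1, |18-7|=11. 1 nearest: (8,A). Counts: {'A': 1}. Majority class: A.

A


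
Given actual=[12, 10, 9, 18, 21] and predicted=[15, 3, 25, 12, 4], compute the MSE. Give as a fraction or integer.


MSE = (1/5) * ((12-15)^2=9 + (10-3)^2=49 + (9-25)^2=256 + (18-12)^2=36 + (21-4)^2=289). Sum = 639. MSE = 639/5.

639/5


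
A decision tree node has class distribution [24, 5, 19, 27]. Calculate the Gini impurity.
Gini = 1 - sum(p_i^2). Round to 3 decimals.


Total = 75. Proportions: 24/75, 5/75, 19/75, 27/75. sum(p_i^2) = 0.3006. Gini = 1 - 0.3006 = 0.6994, which rounds to 0.699.

0.699


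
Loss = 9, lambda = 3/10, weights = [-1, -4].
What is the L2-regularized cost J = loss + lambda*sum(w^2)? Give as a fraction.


L2 sq norm = sum(w^2) = 17. J = 9 + 3/10 * 17 = 141/10.

141/10


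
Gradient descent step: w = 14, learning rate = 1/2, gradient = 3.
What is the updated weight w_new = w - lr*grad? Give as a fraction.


w_new = 14 - 1/2 * 3 = 14 - 3/2 = 25/2.

25/2


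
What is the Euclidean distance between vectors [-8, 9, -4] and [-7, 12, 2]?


d = sqrt(sum of squared differences). (-8--7)^2=1, (9-12)^2=9, (-4-2)^2=36. Sum = 46.

sqrt(46)


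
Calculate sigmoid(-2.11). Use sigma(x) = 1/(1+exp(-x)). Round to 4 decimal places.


sigma(-2.11) = 1/(1+e^(2.11)) = 1/(1+8.248241) = 1/9.248241 = 0.1081.

0.1081


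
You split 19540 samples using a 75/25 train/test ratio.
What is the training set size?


Test set = 19540 * 25% = 4885. Training set = 19540 - 4885 = 14655.

14655


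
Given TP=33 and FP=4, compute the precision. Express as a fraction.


Precision = TP / (TP + FP) = 33 / 37 = 33/37.

33/37


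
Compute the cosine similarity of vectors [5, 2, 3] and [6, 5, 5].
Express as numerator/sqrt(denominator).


dot = 55. |a|^2 = 38, |b|^2 = 86. cos = 55/sqrt(3268).

55/sqrt(3268)


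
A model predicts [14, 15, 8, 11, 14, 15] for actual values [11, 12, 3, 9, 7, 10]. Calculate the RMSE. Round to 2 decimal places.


MSE = 20.1667. RMSE = sqrt(20.1667) = 4.49.

4.49


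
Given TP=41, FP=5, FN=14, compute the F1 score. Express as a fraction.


Precision = 41/46 = 41/46. Recall = 41/55 = 41/55. F1 = 2*P*R/(P+R) = 82/101.

82/101
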